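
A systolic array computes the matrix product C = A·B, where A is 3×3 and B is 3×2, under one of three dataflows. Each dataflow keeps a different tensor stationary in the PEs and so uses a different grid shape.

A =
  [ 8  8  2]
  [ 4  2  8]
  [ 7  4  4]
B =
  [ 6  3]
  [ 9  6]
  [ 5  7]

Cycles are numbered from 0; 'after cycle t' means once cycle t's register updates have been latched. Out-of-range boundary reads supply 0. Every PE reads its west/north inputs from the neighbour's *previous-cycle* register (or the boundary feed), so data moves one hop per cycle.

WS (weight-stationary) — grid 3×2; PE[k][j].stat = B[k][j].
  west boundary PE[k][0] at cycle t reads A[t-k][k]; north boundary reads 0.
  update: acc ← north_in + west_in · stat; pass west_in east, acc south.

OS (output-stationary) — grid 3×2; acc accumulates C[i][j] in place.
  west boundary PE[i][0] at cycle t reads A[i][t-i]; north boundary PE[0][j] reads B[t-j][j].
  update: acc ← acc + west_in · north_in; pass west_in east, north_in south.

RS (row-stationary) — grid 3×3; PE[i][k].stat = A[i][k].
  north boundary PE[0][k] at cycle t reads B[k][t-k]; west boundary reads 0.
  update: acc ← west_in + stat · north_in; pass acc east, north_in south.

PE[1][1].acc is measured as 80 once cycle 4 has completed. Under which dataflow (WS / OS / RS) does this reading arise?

dataflow = OS

WS [3×2] PE[1][1] across cycles:
  t=0 PE[1][1]: acc=0 h=0 v=0
  t=1 PE[1][1]: acc=0 h=0 v=0
  t=2 PE[1][1]: acc=72 h=8 v=72
  t=3 PE[1][1]: acc=24 h=2 v=24
  t=4 PE[1][1]: acc=45 h=4 v=45
OS [3×2] PE[1][1] across cycles:
  t=0 PE[1][1]: acc=0 h=0 v=0
  t=1 PE[1][1]: acc=0 h=0 v=0
  t=2 PE[1][1]: acc=12 h=4 v=3
  t=3 PE[1][1]: acc=24 h=2 v=6
  t=4 PE[1][1]: acc=80 h=8 v=7
RS [3×3] PE[1][1] across cycles:
  t=0 PE[1][1]: acc=0 h=0 v=0
  t=1 PE[1][1]: acc=0 h=0 v=0
  t=2 PE[1][1]: acc=42 h=42 v=9
  t=3 PE[1][1]: acc=24 h=24 v=6
  t=4 PE[1][1]: acc=0 h=0 v=0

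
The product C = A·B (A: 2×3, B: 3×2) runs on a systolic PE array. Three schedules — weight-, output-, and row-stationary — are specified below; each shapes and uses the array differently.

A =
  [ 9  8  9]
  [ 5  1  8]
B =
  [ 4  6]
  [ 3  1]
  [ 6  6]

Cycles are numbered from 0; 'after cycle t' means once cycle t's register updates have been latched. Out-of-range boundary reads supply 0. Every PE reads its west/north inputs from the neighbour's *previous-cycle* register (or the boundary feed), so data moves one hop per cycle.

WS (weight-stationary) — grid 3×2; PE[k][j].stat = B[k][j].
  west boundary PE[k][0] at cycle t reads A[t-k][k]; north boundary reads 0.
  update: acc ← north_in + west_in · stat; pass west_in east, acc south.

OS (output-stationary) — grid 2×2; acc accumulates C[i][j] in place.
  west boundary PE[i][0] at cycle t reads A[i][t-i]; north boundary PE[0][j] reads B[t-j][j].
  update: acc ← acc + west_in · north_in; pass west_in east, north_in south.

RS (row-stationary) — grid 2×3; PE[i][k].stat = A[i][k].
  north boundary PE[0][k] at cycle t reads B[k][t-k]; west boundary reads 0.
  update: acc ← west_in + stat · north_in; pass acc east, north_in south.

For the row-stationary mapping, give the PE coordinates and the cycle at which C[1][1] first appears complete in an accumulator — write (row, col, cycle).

RS: C[1][1] accumulates in PE[1][2]:
  step 0 · PE1,2: acc=0; fwd→0 fwd↓0
  step 1 · PE1,2: acc=0; fwd→0 fwd↓0
  step 2 · PE1,2: acc=0; fwd→0 fwd↓0
  step 3 · PE1,2: acc=71; fwd→71 fwd↓6
  step 4 · PE1,2: acc=79; fwd→79 fwd↓6

(row, col, cycle) = (1, 2, 4)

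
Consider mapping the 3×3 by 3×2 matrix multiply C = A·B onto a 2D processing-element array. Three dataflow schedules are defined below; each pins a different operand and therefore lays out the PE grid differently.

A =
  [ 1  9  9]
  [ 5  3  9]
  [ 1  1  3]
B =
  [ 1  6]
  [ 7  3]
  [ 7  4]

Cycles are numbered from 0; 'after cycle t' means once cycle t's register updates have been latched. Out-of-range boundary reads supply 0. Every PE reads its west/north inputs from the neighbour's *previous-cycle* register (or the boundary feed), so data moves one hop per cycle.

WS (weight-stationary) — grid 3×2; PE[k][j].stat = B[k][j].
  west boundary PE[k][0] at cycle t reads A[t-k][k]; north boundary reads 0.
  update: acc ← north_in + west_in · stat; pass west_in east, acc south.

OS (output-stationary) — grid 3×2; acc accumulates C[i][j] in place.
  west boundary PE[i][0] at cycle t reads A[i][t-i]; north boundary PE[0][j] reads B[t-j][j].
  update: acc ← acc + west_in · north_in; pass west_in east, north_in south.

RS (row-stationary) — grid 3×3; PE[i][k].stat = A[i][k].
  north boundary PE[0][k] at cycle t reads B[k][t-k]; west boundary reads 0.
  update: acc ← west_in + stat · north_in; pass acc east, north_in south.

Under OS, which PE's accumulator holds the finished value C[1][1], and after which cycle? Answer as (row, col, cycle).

(row, col, cycle) = (1, 1, 4)

Under OS, C[1][1] lands at PE[1][1]:
  step 0 · PE1,1: acc=0; fwd→0 fwd↓0
  step 1 · PE1,1: acc=0; fwd→0 fwd↓0
  step 2 · PE1,1: acc=30; fwd→5 fwd↓6
  step 3 · PE1,1: acc=39; fwd→3 fwd↓3
  step 4 · PE1,1: acc=75; fwd→9 fwd↓4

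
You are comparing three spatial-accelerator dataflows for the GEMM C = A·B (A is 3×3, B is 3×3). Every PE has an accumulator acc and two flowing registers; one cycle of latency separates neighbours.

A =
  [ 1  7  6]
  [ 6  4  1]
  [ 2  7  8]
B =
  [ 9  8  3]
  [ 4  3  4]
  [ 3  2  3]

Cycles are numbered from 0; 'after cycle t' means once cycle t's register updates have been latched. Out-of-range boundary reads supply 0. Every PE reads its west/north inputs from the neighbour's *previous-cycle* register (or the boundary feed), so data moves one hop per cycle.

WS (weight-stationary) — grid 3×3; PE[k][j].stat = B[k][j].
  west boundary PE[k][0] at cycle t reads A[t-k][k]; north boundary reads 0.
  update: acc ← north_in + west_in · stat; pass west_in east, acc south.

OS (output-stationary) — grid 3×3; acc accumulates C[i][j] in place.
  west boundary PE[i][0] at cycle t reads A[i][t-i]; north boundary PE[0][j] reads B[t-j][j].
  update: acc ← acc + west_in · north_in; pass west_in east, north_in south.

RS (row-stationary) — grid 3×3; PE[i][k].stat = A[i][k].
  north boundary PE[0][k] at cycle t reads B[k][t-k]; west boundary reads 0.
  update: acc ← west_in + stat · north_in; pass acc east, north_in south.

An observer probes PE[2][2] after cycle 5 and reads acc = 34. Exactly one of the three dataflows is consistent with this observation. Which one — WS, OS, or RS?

dataflow = OS

WS (3×3 grid), PE[2][2]:
  step 0 · PE2,2: acc=0; fwd→0 fwd↓0
  step 1 · PE2,2: acc=0; fwd→0 fwd↓0
  step 2 · PE2,2: acc=0; fwd→0 fwd↓0
  step 3 · PE2,2: acc=0; fwd→0 fwd↓0
  step 4 · PE2,2: acc=49; fwd→6 fwd↓49
  step 5 · PE2,2: acc=37; fwd→1 fwd↓37
OS (3×3 grid), PE[2][2]:
  step 0 · PE2,2: acc=0; fwd→0 fwd↓0
  step 1 · PE2,2: acc=0; fwd→0 fwd↓0
  step 2 · PE2,2: acc=0; fwd→0 fwd↓0
  step 3 · PE2,2: acc=0; fwd→0 fwd↓0
  step 4 · PE2,2: acc=6; fwd→2 fwd↓3
  step 5 · PE2,2: acc=34; fwd→7 fwd↓4
RS (3×3 grid), PE[2][2]:
  step 0 · PE2,2: acc=0; fwd→0 fwd↓0
  step 1 · PE2,2: acc=0; fwd→0 fwd↓0
  step 2 · PE2,2: acc=0; fwd→0 fwd↓0
  step 3 · PE2,2: acc=0; fwd→0 fwd↓0
  step 4 · PE2,2: acc=70; fwd→70 fwd↓3
  step 5 · PE2,2: acc=53; fwd→53 fwd↓2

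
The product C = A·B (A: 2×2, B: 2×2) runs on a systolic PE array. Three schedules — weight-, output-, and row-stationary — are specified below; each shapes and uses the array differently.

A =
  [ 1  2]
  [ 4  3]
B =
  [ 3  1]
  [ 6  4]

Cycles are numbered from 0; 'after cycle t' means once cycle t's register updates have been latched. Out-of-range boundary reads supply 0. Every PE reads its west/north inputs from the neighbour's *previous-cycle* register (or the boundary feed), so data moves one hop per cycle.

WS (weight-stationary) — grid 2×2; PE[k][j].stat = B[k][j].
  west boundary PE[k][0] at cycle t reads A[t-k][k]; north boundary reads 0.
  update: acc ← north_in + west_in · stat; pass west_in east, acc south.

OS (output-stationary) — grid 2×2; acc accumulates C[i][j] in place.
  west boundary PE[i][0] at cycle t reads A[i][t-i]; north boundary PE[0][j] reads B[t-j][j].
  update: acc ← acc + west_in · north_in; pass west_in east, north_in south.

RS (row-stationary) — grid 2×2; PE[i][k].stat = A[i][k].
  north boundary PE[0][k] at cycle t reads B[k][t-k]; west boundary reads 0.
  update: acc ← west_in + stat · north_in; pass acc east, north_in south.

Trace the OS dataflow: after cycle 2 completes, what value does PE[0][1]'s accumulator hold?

PE[0][1].acc = 9

Tracing OS — 2×2 array, target PE[0][1]:
  after 0 — PE[0][0] acc=3, pass-E 1, pass-S 3
  after 0 — PE[0][1] acc=0, pass-E 0, pass-S 0
  after 1 — PE[0][0] acc=15, pass-E 2, pass-S 6
  after 1 — PE[0][1] acc=1, pass-E 1, pass-S 1
  after 2 — PE[0][0] acc=15, pass-E 0, pass-S 0
  after 2 — PE[0][1] acc=9, pass-E 2, pass-S 4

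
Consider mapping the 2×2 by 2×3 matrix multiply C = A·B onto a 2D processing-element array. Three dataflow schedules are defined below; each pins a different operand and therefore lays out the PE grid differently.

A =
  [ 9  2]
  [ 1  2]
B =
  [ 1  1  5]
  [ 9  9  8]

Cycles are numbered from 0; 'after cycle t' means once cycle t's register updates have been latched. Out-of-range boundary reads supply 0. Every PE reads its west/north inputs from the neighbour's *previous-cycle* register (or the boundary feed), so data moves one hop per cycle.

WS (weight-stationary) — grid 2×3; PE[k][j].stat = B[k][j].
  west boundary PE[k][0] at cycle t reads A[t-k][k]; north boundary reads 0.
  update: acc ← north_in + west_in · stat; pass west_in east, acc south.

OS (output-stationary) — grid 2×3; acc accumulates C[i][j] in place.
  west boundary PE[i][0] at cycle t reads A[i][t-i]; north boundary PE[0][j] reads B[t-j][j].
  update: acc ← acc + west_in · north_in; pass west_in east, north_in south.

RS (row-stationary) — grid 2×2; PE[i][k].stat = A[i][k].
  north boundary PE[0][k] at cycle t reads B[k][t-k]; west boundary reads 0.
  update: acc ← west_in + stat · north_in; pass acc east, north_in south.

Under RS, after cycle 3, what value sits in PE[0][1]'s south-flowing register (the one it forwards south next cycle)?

register = 8

RS 2×2: PE[0][1] cycle-by-cycle (with neighbour feeds):
  after 0 — PE[0][0] acc=9, pass-E 9, pass-S 1
  after 0 — PE[0][1] acc=0, pass-E 0, pass-S 0
  after 1 — PE[0][0] acc=9, pass-E 9, pass-S 1
  after 1 — PE[0][1] acc=27, pass-E 27, pass-S 9
  after 2 — PE[0][0] acc=45, pass-E 45, pass-S 5
  after 2 — PE[0][1] acc=27, pass-E 27, pass-S 9
  after 3 — PE[0][0] acc=0, pass-E 0, pass-S 0
  after 3 — PE[0][1] acc=61, pass-E 61, pass-S 8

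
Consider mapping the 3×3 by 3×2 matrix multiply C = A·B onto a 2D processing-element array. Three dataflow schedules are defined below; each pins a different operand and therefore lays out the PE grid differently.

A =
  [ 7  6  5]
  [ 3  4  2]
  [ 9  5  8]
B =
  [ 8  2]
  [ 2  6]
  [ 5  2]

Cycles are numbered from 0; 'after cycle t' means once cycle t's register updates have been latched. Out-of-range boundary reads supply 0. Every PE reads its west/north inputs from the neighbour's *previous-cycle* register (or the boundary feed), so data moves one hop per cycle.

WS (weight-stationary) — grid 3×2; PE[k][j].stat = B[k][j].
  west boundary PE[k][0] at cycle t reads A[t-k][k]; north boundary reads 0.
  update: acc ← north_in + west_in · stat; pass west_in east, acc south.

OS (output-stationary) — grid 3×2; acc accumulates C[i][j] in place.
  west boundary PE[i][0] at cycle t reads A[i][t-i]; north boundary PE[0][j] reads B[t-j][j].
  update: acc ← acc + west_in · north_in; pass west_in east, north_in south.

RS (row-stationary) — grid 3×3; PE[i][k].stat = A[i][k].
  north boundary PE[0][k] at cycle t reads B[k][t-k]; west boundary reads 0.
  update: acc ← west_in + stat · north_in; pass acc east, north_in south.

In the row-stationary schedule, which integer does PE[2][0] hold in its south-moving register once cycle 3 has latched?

register = 2

RS on a 3×3 grid — tracing PE[2][0] and its feeders:
  step 0 · PE1,0: acc=0; fwd→0 fwd↓0
  step 0 · PE2,0: acc=0; fwd→0 fwd↓0
  step 1 · PE1,0: acc=24; fwd→24 fwd↓8
  step 1 · PE2,0: acc=0; fwd→0 fwd↓0
  step 2 · PE1,0: acc=6; fwd→6 fwd↓2
  step 2 · PE2,0: acc=72; fwd→72 fwd↓8
  step 3 · PE1,0: acc=0; fwd→0 fwd↓0
  step 3 · PE2,0: acc=18; fwd→18 fwd↓2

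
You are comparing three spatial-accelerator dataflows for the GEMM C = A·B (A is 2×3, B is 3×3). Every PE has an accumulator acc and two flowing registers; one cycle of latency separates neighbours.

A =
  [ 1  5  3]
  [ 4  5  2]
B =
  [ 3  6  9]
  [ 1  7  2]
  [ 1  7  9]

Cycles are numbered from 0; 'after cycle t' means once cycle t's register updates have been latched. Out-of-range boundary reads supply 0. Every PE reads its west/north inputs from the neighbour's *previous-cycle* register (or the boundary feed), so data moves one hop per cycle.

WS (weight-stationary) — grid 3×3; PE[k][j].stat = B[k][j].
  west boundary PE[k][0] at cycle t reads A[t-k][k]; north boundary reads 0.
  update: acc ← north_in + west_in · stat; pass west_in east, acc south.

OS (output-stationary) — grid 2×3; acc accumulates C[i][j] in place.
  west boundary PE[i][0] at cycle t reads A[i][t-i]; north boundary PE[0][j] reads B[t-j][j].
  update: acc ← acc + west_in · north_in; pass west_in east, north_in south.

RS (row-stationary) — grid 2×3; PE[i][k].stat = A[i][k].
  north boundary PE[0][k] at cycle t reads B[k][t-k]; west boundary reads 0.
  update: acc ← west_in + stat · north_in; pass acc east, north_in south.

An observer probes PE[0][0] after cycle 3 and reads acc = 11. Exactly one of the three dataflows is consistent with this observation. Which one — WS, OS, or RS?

dataflow = OS

WS [3×3] PE[0][0] across cycles:
  0: (0,0).acc=3  regs=<1,3>
  1: (0,0).acc=12  regs=<4,12>
  2: (0,0).acc=0  regs=<0,0>
  3: (0,0).acc=0  regs=<0,0>
OS [2×3] PE[0][0] across cycles:
  0: (0,0).acc=3  regs=<1,3>
  1: (0,0).acc=8  regs=<5,1>
  2: (0,0).acc=11  regs=<3,1>
  3: (0,0).acc=11  regs=<0,0>
RS [2×3] PE[0][0] across cycles:
  0: (0,0).acc=3  regs=<3,3>
  1: (0,0).acc=6  regs=<6,6>
  2: (0,0).acc=9  regs=<9,9>
  3: (0,0).acc=0  regs=<0,0>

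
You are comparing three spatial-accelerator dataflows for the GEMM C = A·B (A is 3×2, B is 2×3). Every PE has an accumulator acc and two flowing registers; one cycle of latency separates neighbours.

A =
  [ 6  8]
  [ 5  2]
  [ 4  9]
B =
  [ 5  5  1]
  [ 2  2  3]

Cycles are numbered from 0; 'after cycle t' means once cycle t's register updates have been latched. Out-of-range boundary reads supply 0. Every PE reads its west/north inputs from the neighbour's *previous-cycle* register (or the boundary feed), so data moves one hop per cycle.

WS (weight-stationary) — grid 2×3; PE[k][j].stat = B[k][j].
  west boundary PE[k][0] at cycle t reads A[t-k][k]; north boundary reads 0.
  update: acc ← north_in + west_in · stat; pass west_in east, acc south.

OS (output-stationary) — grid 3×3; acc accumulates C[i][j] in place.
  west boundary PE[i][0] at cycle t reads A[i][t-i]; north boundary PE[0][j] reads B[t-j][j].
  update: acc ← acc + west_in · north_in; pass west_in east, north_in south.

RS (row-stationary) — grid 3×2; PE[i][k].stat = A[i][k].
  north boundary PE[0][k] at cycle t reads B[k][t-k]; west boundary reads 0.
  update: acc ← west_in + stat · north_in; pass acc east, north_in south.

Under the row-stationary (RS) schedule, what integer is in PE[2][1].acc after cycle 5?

PE[2][1].acc = 31

Tracing RS — 3×2 array, target PE[2][1]:
  c0 r1c1: 0 / 0 / 0
  c0 r2c0: 0 / 0 / 0
  c0 r2c1: 0 / 0 / 0
  c1 r1c1: 0 / 0 / 0
  c1 r2c0: 0 / 0 / 0
  c1 r2c1: 0 / 0 / 0
  c2 r1c1: 29 / 29 / 2
  c2 r2c0: 20 / 20 / 5
  c2 r2c1: 0 / 0 / 0
  c3 r1c1: 29 / 29 / 2
  c3 r2c0: 20 / 20 / 5
  c3 r2c1: 38 / 38 / 2
  c4 r1c1: 11 / 11 / 3
  c4 r2c0: 4 / 4 / 1
  c4 r2c1: 38 / 38 / 2
  c5 r1c1: 0 / 0 / 0
  c5 r2c0: 0 / 0 / 0
  c5 r2c1: 31 / 31 / 3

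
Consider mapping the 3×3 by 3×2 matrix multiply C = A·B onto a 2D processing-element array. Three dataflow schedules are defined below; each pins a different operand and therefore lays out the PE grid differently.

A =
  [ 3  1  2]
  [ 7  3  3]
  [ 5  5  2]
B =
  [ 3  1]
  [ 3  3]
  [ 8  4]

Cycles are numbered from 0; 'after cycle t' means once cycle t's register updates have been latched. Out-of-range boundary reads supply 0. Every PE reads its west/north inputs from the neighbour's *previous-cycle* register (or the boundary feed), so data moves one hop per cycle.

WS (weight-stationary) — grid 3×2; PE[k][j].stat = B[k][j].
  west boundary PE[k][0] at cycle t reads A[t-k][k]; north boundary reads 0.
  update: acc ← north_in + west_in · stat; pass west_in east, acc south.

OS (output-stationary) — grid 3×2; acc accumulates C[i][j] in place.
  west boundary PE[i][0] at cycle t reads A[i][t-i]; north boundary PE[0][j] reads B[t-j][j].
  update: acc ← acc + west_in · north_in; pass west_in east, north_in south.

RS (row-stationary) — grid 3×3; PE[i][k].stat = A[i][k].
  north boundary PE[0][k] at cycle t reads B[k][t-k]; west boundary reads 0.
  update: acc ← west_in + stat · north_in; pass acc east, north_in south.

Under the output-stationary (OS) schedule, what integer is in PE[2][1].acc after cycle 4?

Tracing OS — 3×2 array, target PE[2][1]:
  0: (1,1).acc=0  regs=<0,0>
  0: (2,0).acc=0  regs=<0,0>
  0: (2,1).acc=0  regs=<0,0>
  1: (1,1).acc=0  regs=<0,0>
  1: (2,0).acc=0  regs=<0,0>
  1: (2,1).acc=0  regs=<0,0>
  2: (1,1).acc=7  regs=<7,1>
  2: (2,0).acc=15  regs=<5,3>
  2: (2,1).acc=0  regs=<0,0>
  3: (1,1).acc=16  regs=<3,3>
  3: (2,0).acc=30  regs=<5,3>
  3: (2,1).acc=5  regs=<5,1>
  4: (1,1).acc=28  regs=<3,4>
  4: (2,0).acc=46  regs=<2,8>
  4: (2,1).acc=20  regs=<5,3>

PE[2][1].acc = 20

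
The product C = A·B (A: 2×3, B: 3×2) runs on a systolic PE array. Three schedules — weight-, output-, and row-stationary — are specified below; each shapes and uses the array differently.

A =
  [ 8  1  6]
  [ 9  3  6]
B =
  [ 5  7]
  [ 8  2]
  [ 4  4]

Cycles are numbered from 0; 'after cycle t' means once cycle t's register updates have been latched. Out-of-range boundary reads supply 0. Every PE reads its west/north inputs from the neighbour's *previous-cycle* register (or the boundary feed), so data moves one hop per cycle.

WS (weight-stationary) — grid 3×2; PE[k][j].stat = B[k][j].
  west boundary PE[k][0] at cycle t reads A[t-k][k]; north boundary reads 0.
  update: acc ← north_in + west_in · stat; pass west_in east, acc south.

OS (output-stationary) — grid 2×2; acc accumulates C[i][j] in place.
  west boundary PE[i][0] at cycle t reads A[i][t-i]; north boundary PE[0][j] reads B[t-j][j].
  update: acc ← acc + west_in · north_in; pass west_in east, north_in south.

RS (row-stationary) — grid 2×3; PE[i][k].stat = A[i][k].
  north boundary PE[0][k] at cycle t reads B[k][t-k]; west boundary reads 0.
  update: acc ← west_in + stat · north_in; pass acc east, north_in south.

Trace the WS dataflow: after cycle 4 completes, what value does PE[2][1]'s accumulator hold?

PE[2][1].acc = 93

WS 3×2: PE[2][1] cycle-by-cycle (with neighbour feeds):
  after 0 — PE[1][1] acc=0, pass-E 0, pass-S 0
  after 0 — PE[2][0] acc=0, pass-E 0, pass-S 0
  after 0 — PE[2][1] acc=0, pass-E 0, pass-S 0
  after 1 — PE[1][1] acc=0, pass-E 0, pass-S 0
  after 1 — PE[2][0] acc=0, pass-E 0, pass-S 0
  after 1 — PE[2][1] acc=0, pass-E 0, pass-S 0
  after 2 — PE[1][1] acc=58, pass-E 1, pass-S 58
  after 2 — PE[2][0] acc=72, pass-E 6, pass-S 72
  after 2 — PE[2][1] acc=0, pass-E 0, pass-S 0
  after 3 — PE[1][1] acc=69, pass-E 3, pass-S 69
  after 3 — PE[2][0] acc=93, pass-E 6, pass-S 93
  after 3 — PE[2][1] acc=82, pass-E 6, pass-S 82
  after 4 — PE[1][1] acc=0, pass-E 0, pass-S 0
  after 4 — PE[2][0] acc=0, pass-E 0, pass-S 0
  after 4 — PE[2][1] acc=93, pass-E 6, pass-S 93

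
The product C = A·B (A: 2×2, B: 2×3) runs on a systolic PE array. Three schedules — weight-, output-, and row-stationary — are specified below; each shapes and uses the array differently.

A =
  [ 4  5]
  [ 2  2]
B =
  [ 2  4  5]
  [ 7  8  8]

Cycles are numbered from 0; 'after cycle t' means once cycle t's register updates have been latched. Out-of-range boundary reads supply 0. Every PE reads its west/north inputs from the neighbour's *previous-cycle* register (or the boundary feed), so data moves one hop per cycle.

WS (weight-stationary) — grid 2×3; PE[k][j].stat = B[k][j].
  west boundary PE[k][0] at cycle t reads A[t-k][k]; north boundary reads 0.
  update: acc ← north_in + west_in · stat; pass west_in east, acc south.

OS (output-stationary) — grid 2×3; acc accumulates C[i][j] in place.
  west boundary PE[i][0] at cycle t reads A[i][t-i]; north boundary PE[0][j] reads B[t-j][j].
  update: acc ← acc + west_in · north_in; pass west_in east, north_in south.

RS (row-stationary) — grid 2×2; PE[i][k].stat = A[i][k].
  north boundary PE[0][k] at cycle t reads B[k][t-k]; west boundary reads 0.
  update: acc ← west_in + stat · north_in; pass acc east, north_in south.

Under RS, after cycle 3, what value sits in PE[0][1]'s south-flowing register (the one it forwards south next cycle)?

RS on a 2×2 grid — tracing PE[0][1] and its feeders:
  0: (0,0).acc=8  regs=<8,2>
  0: (0,1).acc=0  regs=<0,0>
  1: (0,0).acc=16  regs=<16,4>
  1: (0,1).acc=43  regs=<43,7>
  2: (0,0).acc=20  regs=<20,5>
  2: (0,1).acc=56  regs=<56,8>
  3: (0,0).acc=0  regs=<0,0>
  3: (0,1).acc=60  regs=<60,8>

register = 8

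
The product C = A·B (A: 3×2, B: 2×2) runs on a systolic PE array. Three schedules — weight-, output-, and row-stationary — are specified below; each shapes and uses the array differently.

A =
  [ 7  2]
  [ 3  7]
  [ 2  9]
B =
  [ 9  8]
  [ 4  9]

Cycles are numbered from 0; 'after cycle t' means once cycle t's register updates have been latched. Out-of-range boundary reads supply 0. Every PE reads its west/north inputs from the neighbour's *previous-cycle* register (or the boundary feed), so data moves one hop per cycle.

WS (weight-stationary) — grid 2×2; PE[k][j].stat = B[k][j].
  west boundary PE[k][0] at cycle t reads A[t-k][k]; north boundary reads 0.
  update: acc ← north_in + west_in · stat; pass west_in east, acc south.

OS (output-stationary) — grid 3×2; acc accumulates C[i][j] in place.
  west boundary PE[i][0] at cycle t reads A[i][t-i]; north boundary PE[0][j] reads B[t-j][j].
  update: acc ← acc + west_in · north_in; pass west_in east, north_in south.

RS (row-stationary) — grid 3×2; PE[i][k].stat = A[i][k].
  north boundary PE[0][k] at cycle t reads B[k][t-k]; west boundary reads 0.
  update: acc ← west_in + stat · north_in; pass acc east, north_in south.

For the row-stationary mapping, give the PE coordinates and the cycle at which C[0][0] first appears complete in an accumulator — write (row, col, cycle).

RS — PE[0][1] is where C[0][0] collects:
  0: (0,1).acc=0  regs=<0,0>
  1: (0,1).acc=71  regs=<71,4>

(row, col, cycle) = (0, 1, 1)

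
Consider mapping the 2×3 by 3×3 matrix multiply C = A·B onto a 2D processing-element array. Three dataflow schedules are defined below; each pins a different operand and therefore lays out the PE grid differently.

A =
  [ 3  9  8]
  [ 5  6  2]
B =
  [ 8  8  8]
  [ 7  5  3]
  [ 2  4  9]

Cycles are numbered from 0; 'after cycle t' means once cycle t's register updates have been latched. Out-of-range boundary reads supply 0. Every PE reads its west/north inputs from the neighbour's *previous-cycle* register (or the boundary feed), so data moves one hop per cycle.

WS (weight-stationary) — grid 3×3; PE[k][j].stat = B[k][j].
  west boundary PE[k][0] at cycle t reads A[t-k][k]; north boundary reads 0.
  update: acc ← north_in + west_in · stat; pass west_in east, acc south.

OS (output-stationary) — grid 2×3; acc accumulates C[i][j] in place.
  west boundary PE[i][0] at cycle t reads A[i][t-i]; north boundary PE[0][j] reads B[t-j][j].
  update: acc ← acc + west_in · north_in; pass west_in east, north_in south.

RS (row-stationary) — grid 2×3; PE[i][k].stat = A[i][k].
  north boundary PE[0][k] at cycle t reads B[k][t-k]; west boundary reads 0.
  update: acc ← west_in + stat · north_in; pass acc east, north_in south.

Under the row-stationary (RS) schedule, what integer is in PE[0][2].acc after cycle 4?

RS on a 2×3 grid — tracing PE[0][2] and its feeders:
  t=0 PE[0][1]: acc=0 h=0 v=0
  t=0 PE[0][2]: acc=0 h=0 v=0
  t=1 PE[0][1]: acc=87 h=87 v=7
  t=1 PE[0][2]: acc=0 h=0 v=0
  t=2 PE[0][1]: acc=69 h=69 v=5
  t=2 PE[0][2]: acc=103 h=103 v=2
  t=3 PE[0][1]: acc=51 h=51 v=3
  t=3 PE[0][2]: acc=101 h=101 v=4
  t=4 PE[0][1]: acc=0 h=0 v=0
  t=4 PE[0][2]: acc=123 h=123 v=9

PE[0][2].acc = 123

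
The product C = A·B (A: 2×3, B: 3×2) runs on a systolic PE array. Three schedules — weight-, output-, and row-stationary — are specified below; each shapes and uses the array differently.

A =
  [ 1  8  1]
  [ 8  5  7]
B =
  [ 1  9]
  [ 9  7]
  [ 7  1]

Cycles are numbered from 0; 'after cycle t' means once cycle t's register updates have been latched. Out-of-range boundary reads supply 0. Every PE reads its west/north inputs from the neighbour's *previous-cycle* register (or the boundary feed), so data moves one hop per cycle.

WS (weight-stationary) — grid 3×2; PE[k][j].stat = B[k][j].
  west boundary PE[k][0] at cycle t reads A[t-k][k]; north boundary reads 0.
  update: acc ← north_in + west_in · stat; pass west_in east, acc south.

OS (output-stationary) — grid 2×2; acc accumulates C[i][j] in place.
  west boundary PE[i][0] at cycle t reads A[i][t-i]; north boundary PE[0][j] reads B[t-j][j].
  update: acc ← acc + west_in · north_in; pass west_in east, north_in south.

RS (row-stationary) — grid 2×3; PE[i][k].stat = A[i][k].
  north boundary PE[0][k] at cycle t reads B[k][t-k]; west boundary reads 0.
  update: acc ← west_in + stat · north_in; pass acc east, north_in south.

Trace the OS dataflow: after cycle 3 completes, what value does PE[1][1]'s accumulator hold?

PE[1][1].acc = 107

OS (2×2). Following PE[1][1] plus its west/north inputs:
  step 0 · PE0,1: acc=0; fwd→0 fwd↓0
  step 0 · PE1,0: acc=0; fwd→0 fwd↓0
  step 0 · PE1,1: acc=0; fwd→0 fwd↓0
  step 1 · PE0,1: acc=9; fwd→1 fwd↓9
  step 1 · PE1,0: acc=8; fwd→8 fwd↓1
  step 1 · PE1,1: acc=0; fwd→0 fwd↓0
  step 2 · PE0,1: acc=65; fwd→8 fwd↓7
  step 2 · PE1,0: acc=53; fwd→5 fwd↓9
  step 2 · PE1,1: acc=72; fwd→8 fwd↓9
  step 3 · PE0,1: acc=66; fwd→1 fwd↓1
  step 3 · PE1,0: acc=102; fwd→7 fwd↓7
  step 3 · PE1,1: acc=107; fwd→5 fwd↓7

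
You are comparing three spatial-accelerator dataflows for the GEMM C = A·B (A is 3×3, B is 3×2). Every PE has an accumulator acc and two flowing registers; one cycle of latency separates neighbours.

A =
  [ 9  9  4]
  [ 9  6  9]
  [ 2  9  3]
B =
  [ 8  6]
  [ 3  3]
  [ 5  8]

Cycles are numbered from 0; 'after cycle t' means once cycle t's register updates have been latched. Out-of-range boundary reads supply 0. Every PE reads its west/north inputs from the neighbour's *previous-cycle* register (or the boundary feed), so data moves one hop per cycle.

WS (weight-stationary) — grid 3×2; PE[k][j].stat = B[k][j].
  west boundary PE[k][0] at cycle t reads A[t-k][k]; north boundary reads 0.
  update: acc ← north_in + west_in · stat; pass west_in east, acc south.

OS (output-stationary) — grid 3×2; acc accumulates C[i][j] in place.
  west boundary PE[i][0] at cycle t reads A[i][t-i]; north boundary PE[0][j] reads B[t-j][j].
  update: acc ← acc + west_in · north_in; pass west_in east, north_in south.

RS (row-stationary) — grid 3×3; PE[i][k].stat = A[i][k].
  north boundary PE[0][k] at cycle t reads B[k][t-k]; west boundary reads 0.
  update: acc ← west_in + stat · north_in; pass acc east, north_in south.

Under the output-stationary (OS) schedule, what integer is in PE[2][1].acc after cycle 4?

Tracing OS — 3×2 array, target PE[2][1]:
  0: (1,1).acc=0  regs=<0,0>
  0: (2,0).acc=0  regs=<0,0>
  0: (2,1).acc=0  regs=<0,0>
  1: (1,1).acc=0  regs=<0,0>
  1: (2,0).acc=0  regs=<0,0>
  1: (2,1).acc=0  regs=<0,0>
  2: (1,1).acc=54  regs=<9,6>
  2: (2,0).acc=16  regs=<2,8>
  2: (2,1).acc=0  regs=<0,0>
  3: (1,1).acc=72  regs=<6,3>
  3: (2,0).acc=43  regs=<9,3>
  3: (2,1).acc=12  regs=<2,6>
  4: (1,1).acc=144  regs=<9,8>
  4: (2,0).acc=58  regs=<3,5>
  4: (2,1).acc=39  regs=<9,3>

PE[2][1].acc = 39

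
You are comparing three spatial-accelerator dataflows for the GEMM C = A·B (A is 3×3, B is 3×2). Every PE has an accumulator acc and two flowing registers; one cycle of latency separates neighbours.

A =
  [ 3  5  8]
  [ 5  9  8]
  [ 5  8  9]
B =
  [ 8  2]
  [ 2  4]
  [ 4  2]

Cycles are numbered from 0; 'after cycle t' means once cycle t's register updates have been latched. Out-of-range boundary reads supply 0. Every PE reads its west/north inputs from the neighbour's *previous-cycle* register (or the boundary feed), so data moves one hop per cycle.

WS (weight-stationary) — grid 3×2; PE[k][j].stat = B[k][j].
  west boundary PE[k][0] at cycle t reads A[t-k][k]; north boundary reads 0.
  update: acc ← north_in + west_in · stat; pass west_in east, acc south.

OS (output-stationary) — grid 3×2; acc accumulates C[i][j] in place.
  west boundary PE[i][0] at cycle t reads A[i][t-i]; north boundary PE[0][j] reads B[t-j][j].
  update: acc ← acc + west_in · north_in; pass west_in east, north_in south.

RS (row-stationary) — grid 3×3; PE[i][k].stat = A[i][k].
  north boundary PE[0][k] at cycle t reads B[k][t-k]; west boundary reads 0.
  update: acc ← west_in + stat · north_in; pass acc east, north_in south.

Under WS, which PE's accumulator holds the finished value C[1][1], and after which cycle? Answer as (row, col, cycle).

(row, col, cycle) = (2, 1, 4)

WS — PE[2][1] is where C[1][1] collects:
  [0] (2,1) acc=0 (h:0 v:0)
  [1] (2,1) acc=0 (h:0 v:0)
  [2] (2,1) acc=0 (h:0 v:0)
  [3] (2,1) acc=42 (h:8 v:42)
  [4] (2,1) acc=62 (h:8 v:62)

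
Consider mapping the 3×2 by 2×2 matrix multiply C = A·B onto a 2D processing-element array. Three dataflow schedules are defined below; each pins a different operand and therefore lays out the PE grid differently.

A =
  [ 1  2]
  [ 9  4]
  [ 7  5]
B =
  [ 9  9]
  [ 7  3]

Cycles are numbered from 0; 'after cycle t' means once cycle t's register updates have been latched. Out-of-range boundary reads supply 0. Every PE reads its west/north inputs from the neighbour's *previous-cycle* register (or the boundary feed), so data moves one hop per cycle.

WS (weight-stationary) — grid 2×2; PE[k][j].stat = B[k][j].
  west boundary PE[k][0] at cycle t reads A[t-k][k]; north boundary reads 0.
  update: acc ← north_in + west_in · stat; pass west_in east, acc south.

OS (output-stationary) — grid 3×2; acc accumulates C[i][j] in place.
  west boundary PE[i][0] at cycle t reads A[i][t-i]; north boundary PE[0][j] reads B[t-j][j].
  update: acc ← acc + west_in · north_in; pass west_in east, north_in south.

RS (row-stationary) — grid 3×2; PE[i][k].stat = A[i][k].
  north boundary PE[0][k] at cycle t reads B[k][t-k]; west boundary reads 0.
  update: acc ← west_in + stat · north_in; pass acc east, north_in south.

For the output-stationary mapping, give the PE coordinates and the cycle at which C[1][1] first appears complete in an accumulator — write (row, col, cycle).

OS: C[1][1] accumulates in PE[1][1]:
  after 0 — PE[1][1] acc=0, pass-E 0, pass-S 0
  after 1 — PE[1][1] acc=0, pass-E 0, pass-S 0
  after 2 — PE[1][1] acc=81, pass-E 9, pass-S 9
  after 3 — PE[1][1] acc=93, pass-E 4, pass-S 3

(row, col, cycle) = (1, 1, 3)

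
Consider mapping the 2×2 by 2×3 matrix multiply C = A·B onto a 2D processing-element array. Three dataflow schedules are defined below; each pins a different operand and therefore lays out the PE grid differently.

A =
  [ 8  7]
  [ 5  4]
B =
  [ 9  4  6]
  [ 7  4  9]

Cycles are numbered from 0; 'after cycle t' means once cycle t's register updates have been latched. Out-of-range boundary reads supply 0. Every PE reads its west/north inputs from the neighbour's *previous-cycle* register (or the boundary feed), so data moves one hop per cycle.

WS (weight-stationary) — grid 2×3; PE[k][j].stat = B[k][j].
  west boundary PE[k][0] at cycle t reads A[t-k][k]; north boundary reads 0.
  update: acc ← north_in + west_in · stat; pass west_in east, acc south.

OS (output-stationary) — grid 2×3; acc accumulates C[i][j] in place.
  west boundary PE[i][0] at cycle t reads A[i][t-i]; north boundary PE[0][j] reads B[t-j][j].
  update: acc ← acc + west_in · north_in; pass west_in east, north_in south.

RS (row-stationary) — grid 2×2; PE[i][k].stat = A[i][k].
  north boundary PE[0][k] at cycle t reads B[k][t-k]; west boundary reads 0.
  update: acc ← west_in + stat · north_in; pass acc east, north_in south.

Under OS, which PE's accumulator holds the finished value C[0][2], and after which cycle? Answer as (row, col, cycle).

(row, col, cycle) = (0, 2, 3)

OS: C[0][2] accumulates in PE[0][2]:
  cycle 0: PE[0][2] → acc 0, east 0, south 0
  cycle 1: PE[0][2] → acc 0, east 0, south 0
  cycle 2: PE[0][2] → acc 48, east 8, south 6
  cycle 3: PE[0][2] → acc 111, east 7, south 9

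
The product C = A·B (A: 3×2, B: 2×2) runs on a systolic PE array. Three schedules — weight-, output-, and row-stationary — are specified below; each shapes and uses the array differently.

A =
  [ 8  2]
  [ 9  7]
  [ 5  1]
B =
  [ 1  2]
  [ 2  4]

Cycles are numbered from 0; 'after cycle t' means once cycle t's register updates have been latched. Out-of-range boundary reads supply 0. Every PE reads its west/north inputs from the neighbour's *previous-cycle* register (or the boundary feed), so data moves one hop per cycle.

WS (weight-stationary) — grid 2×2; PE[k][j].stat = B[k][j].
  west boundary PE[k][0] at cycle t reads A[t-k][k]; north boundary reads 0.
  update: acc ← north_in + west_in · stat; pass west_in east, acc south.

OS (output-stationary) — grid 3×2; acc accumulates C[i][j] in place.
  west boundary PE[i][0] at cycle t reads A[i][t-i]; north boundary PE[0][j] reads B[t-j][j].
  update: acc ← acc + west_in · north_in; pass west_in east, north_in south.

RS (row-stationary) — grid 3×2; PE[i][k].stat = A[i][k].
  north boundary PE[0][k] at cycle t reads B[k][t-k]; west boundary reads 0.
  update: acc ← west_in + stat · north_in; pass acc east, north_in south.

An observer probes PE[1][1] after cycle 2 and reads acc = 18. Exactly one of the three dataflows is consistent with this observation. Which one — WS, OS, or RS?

dataflow = OS

WS [2×2] PE[1][1] across cycles:
  c0 r1c1: 0 / 0 / 0
  c1 r1c1: 0 / 0 / 0
  c2 r1c1: 24 / 2 / 24
OS [3×2] PE[1][1] across cycles:
  c0 r1c1: 0 / 0 / 0
  c1 r1c1: 0 / 0 / 0
  c2 r1c1: 18 / 9 / 2
RS [3×2] PE[1][1] across cycles:
  c0 r1c1: 0 / 0 / 0
  c1 r1c1: 0 / 0 / 0
  c2 r1c1: 23 / 23 / 2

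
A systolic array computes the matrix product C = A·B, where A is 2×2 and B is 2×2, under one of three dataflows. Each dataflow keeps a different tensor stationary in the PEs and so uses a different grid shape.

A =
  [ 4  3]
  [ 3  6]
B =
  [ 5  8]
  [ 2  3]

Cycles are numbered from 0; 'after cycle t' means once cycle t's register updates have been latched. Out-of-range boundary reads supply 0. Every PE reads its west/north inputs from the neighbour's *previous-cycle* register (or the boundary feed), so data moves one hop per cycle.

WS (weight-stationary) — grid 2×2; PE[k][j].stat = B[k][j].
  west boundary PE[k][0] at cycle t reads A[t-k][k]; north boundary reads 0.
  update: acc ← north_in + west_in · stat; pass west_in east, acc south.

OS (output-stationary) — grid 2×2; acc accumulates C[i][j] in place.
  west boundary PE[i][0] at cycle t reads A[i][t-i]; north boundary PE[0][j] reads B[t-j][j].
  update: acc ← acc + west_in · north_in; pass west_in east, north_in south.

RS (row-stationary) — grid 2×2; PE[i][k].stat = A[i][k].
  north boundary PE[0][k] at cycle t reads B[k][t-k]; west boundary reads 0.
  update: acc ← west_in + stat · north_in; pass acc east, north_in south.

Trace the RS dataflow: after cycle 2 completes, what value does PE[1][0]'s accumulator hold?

RS 2×2: PE[1][0] cycle-by-cycle (with neighbour feeds):
  [0] (0,0) acc=20 (h:20 v:5)
  [0] (1,0) acc=0 (h:0 v:0)
  [1] (0,0) acc=32 (h:32 v:8)
  [1] (1,0) acc=15 (h:15 v:5)
  [2] (0,0) acc=0 (h:0 v:0)
  [2] (1,0) acc=24 (h:24 v:8)

PE[1][0].acc = 24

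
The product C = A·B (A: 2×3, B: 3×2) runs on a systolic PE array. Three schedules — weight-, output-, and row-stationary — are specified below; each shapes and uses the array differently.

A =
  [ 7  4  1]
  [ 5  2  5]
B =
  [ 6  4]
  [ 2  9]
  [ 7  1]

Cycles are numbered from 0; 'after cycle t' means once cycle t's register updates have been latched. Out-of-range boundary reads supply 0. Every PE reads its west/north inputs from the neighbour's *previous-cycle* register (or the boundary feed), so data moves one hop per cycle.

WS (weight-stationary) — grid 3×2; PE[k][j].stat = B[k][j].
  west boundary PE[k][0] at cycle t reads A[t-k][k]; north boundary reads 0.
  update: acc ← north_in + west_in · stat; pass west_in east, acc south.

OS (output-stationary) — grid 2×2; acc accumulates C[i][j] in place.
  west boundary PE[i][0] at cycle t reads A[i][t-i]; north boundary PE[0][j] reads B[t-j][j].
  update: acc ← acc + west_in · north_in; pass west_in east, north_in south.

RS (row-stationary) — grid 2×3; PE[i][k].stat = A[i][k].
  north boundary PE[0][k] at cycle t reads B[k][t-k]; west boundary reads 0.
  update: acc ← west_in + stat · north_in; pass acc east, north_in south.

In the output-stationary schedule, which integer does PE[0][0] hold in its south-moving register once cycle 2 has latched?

OS 2×2: PE[0][0] cycle-by-cycle (with neighbour feeds):
  0: (0,0).acc=42  regs=<7,6>
  1: (0,0).acc=50  regs=<4,2>
  2: (0,0).acc=57  regs=<1,7>

register = 7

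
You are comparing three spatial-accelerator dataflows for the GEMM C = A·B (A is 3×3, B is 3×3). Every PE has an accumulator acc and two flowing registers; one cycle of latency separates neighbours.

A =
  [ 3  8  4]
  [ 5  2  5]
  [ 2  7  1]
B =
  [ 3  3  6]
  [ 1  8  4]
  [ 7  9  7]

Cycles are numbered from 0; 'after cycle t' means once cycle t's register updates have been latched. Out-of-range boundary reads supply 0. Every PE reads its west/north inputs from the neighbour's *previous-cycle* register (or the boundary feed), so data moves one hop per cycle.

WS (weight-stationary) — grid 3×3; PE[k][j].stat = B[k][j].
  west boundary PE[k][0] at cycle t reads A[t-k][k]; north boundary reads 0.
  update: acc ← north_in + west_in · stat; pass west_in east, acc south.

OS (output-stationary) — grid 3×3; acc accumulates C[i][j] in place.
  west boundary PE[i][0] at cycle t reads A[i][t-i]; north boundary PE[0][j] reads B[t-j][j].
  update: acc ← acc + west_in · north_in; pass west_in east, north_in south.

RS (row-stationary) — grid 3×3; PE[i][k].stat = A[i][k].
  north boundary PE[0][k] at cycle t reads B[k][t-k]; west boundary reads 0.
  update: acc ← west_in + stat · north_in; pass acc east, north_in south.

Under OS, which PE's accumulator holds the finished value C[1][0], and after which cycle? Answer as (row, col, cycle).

(row, col, cycle) = (1, 0, 3)

OS: C[1][0] accumulates in PE[1][0]:
  @0  [1,0]  acc 0  |  →0  ↓0
  @1  [1,0]  acc 15  |  →5  ↓3
  @2  [1,0]  acc 17  |  →2  ↓1
  @3  [1,0]  acc 52  |  →5  ↓7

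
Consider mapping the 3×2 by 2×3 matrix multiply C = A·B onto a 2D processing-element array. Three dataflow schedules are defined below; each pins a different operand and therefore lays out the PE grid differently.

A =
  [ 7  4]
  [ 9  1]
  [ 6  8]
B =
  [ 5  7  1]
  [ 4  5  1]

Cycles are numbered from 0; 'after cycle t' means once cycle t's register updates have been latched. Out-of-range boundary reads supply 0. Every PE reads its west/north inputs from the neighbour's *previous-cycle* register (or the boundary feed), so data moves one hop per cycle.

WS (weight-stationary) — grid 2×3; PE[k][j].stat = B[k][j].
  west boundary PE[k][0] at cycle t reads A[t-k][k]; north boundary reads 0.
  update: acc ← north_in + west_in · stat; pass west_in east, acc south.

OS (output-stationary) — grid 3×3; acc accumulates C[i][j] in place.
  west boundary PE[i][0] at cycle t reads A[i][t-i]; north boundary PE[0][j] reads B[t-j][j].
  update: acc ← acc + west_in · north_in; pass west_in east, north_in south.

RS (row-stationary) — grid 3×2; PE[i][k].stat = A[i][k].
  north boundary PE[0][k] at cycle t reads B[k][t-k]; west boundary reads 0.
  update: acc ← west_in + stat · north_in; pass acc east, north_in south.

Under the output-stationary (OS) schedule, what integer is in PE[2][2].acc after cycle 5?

Tracing OS — 3×3 array, target PE[2][2]:
  after 0 — PE[1][2] acc=0, pass-E 0, pass-S 0
  after 0 — PE[2][1] acc=0, pass-E 0, pass-S 0
  after 0 — PE[2][2] acc=0, pass-E 0, pass-S 0
  after 1 — PE[1][2] acc=0, pass-E 0, pass-S 0
  after 1 — PE[2][1] acc=0, pass-E 0, pass-S 0
  after 1 — PE[2][2] acc=0, pass-E 0, pass-S 0
  after 2 — PE[1][2] acc=0, pass-E 0, pass-S 0
  after 2 — PE[2][1] acc=0, pass-E 0, pass-S 0
  after 2 — PE[2][2] acc=0, pass-E 0, pass-S 0
  after 3 — PE[1][2] acc=9, pass-E 9, pass-S 1
  after 3 — PE[2][1] acc=42, pass-E 6, pass-S 7
  after 3 — PE[2][2] acc=0, pass-E 0, pass-S 0
  after 4 — PE[1][2] acc=10, pass-E 1, pass-S 1
  after 4 — PE[2][1] acc=82, pass-E 8, pass-S 5
  after 4 — PE[2][2] acc=6, pass-E 6, pass-S 1
  after 5 — PE[1][2] acc=10, pass-E 0, pass-S 0
  after 5 — PE[2][1] acc=82, pass-E 0, pass-S 0
  after 5 — PE[2][2] acc=14, pass-E 8, pass-S 1

PE[2][2].acc = 14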